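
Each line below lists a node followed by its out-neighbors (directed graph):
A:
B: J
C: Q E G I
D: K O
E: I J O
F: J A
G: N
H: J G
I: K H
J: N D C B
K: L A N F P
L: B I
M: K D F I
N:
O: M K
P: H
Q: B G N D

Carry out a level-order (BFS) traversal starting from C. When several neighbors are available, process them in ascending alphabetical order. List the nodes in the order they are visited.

C E G I Q J O N H K B D M A F L P

Visit C; enqueue E, G, I, Q → queue [E, G, I, Q]
Visit E; enqueue J, O → queue [G, I, Q, J, O]
Visit G; enqueue N → queue [I, Q, J, O, N]
Visit I; enqueue H, K → queue [Q, J, O, N, H, K]
Visit Q; enqueue B, D → queue [J, O, N, H, K, B, D]
Visit J → queue [O, N, H, K, B, D]
Visit O; enqueue M → queue [N, H, K, B, D, M]
Visit N → queue [H, K, B, D, M]
Visit H → queue [K, B, D, M]
Visit K; enqueue A, F, L, P → queue [B, D, M, A, F, L, P]
Visit B → queue [D, M, A, F, L, P]
Visit D → queue [M, A, F, L, P]
Visit M → queue [A, F, L, P]
Visit A → queue [F, L, P]
Visit F → queue [L, P]
Visit L → queue [P]
Visit P → queue []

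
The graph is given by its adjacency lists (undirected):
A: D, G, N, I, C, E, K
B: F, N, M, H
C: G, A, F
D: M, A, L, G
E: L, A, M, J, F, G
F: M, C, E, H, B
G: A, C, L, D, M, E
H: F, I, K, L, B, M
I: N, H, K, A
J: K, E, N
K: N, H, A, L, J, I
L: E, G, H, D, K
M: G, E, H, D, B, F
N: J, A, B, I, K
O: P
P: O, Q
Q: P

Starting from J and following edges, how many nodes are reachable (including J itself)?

BFS from J visits: J, K, E, N, H, A, L, I, M, F, G, B, D, C
Reachable nodes: 14 of 17 total.

14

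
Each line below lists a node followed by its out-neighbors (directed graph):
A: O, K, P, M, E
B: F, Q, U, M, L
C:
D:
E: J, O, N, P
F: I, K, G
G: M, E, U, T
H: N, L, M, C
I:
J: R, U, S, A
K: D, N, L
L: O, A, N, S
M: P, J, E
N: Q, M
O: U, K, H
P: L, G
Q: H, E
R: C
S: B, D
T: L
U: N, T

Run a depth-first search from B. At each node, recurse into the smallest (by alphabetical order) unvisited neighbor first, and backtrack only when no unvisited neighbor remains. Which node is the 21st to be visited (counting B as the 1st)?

Visit B
B → F
F → G
G → E
E → J
J → A
A → K
K → D
K → L
L → N
N → M
M → P
N → Q
Q → H
H → C
L → O
O → U
U → T
L → S
J → R
F → I

Visit order: B, F, G, E, J, A, K, D, L, N, M, P, Q, H, C, O, U, T, S, R, I

I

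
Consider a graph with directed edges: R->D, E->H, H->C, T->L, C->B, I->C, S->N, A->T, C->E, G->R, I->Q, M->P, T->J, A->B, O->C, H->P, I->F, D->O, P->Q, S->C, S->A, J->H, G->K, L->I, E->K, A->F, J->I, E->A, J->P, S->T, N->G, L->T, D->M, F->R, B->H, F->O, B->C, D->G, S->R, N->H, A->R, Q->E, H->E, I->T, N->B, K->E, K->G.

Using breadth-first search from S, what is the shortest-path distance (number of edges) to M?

3

Level 0: S
Level 1: A, C, N, R, T
Level 2: B, D, E, F, G, H, J, L
Level 3: I, K, M, O, P
Level 4: Q
M first appears at level 3.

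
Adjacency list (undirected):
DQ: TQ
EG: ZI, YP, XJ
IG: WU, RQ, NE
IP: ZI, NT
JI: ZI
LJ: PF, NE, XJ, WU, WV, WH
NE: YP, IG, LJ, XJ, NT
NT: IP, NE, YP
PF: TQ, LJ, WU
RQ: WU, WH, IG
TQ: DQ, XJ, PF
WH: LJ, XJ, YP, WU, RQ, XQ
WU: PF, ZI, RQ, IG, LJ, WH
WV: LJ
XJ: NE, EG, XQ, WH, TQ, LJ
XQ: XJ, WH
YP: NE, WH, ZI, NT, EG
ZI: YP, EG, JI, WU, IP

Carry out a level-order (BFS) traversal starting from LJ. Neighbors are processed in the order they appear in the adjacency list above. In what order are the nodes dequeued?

LJ PF NE XJ WU WV WH TQ YP IG NT EG XQ ZI RQ DQ IP JI

Visit LJ; enqueue PF, NE, XJ, WU, WV, WH → queue [PF, NE, XJ, WU, WV, WH]
Visit PF; enqueue TQ → queue [NE, XJ, WU, WV, WH, TQ]
Visit NE; enqueue YP, IG, NT → queue [XJ, WU, WV, WH, TQ, YP, IG, NT]
Visit XJ; enqueue EG, XQ → queue [WU, WV, WH, TQ, YP, IG, NT, EG, XQ]
Visit WU; enqueue ZI, RQ → queue [WV, WH, TQ, YP, IG, NT, EG, XQ, ZI, RQ]
Visit WV → queue [WH, TQ, YP, IG, NT, EG, XQ, ZI, RQ]
Visit WH → queue [TQ, YP, IG, NT, EG, XQ, ZI, RQ]
Visit TQ; enqueue DQ → queue [YP, IG, NT, EG, XQ, ZI, RQ, DQ]
Visit YP → queue [IG, NT, EG, XQ, ZI, RQ, DQ]
Visit IG → queue [NT, EG, XQ, ZI, RQ, DQ]
Visit NT; enqueue IP → queue [EG, XQ, ZI, RQ, DQ, IP]
Visit EG → queue [XQ, ZI, RQ, DQ, IP]
Visit XQ → queue [ZI, RQ, DQ, IP]
Visit ZI; enqueue JI → queue [RQ, DQ, IP, JI]
Visit RQ → queue [DQ, IP, JI]
Visit DQ → queue [IP, JI]
Visit IP → queue [JI]
Visit JI → queue []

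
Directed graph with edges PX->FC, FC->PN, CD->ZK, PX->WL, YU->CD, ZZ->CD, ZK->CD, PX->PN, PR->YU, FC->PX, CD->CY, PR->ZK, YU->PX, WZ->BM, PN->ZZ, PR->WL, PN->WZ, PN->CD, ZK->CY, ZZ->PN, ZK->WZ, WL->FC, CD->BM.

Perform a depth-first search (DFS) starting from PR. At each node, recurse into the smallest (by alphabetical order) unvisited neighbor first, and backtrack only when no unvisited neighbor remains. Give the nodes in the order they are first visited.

PR WL FC PN CD BM CY ZK WZ ZZ PX YU

Visit PR
PR → WL
WL → FC
FC → PN
PN → CD
CD → BM
CD → CY
CD → ZK
ZK → WZ
PN → ZZ
FC → PX
PR → YU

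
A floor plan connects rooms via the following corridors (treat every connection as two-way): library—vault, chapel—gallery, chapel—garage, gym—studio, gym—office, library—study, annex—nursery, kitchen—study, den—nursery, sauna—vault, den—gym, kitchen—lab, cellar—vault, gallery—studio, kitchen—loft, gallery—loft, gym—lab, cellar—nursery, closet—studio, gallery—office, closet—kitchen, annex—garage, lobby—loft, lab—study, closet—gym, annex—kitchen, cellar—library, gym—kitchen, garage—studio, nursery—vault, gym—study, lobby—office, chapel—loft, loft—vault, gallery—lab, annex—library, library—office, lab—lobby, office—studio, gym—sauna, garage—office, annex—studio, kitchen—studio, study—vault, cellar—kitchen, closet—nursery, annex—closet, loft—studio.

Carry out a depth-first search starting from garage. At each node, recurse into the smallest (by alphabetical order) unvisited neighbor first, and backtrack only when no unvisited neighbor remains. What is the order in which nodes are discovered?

Visit garage
garage → annex
annex → closet
closet → gym
gym → den
den → nursery
nursery → cellar
cellar → kitchen
kitchen → lab
lab → gallery
gallery → chapel
chapel → loft
loft → lobby
lobby → office
office → library
library → study
study → vault
vault → sauna
office → studio

garage -> annex -> closet -> gym -> den -> nursery -> cellar -> kitchen -> lab -> gallery -> chapel -> loft -> lobby -> office -> library -> study -> vault -> sauna -> studio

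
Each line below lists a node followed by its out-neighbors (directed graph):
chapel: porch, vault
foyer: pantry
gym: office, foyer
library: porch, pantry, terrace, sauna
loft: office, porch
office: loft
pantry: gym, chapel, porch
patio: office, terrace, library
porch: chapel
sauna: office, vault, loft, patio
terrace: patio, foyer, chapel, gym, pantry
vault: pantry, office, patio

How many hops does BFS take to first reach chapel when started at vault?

2

Level 0: vault
Level 1: office, pantry, patio
Level 2: chapel, gym, library, loft, porch, terrace
Level 3: foyer, sauna
chapel first appears at level 2.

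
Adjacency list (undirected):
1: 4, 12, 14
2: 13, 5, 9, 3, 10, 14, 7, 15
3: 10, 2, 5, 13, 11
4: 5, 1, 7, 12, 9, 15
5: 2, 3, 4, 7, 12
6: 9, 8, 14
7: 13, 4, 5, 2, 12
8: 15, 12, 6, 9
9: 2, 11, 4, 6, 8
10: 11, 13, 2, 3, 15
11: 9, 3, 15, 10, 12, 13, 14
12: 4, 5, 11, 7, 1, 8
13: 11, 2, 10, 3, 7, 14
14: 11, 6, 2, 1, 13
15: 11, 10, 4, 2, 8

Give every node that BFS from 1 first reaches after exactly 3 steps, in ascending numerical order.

Level 0: 1
Level 1: 4, 12, 14
Level 2: 2, 5, 6, 7, 8, 9, 11, 13, 15
Level 3: 3, 10

3, 10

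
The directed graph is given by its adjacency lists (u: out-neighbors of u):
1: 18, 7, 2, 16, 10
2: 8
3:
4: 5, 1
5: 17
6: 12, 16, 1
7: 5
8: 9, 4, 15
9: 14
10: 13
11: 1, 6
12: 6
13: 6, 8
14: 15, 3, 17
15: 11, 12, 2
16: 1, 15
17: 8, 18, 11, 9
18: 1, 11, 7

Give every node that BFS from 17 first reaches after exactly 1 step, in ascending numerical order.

8, 9, 11, 18

Level 0: 17
Level 1: 8, 9, 11, 18
Level 2: 1, 4, 6, 7, 14, 15
Level 3: 2, 3, 5, 10, 12, 16
Level 4: 13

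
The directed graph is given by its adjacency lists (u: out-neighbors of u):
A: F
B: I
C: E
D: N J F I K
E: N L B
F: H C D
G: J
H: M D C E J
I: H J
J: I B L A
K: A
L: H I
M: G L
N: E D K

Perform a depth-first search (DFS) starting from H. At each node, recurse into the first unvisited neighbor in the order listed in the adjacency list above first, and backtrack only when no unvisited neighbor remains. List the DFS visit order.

Visit H
H → M
M → G
G → J
J → I
J → B
J → L
J → A
A → F
F → C
C → E
E → N
N → D
D → K

H → M → G → J → I → B → L → A → F → C → E → N → D → K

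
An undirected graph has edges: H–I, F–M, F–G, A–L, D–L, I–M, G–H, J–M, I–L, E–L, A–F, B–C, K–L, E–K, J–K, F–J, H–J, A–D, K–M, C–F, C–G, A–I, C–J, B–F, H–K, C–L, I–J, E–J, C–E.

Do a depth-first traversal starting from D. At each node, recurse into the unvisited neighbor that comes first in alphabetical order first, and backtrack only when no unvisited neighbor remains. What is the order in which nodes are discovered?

Visit D
D → A
A → F
F → B
B → C
C → E
E → J
J → H
H → G
H → I
I → L
L → K
K → M

D -> A -> F -> B -> C -> E -> J -> H -> G -> I -> L -> K -> M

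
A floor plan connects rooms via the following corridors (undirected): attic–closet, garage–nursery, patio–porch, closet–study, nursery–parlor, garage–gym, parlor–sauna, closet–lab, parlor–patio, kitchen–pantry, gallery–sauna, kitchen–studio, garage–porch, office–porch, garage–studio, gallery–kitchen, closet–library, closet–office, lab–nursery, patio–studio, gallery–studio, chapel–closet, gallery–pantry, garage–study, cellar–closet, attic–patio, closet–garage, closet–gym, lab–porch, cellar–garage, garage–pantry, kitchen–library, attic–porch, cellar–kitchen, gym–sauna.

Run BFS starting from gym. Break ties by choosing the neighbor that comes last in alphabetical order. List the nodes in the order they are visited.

gym sauna garage closet parlor gallery study studio porch pantry nursery cellar office library lab chapel attic patio kitchen

Visit gym; enqueue sauna, garage, closet → queue [sauna, garage, closet]
Visit sauna; enqueue parlor, gallery → queue [garage, closet, parlor, gallery]
Visit garage; enqueue study, studio, porch, pantry, nursery, cellar → queue [closet, parlor, gallery, study, studio, porch, pantry, nursery, cellar]
Visit closet; enqueue office, library, lab, chapel, attic → queue [parlor, gallery, study, studio, porch, pantry, nursery, cellar, office, library, lab, chapel, attic]
Visit parlor; enqueue patio → queue [gallery, study, studio, porch, pantry, nursery, cellar, office, library, lab, chapel, attic, patio]
Visit gallery; enqueue kitchen → queue [study, studio, porch, pantry, nursery, cellar, office, library, lab, chapel, attic, patio, kitchen]
Visit study → queue [studio, porch, pantry, nursery, cellar, office, library, lab, chapel, attic, patio, kitchen]
Visit studio → queue [porch, pantry, nursery, cellar, office, library, lab, chapel, attic, patio, kitchen]
Visit porch → queue [pantry, nursery, cellar, office, library, lab, chapel, attic, patio, kitchen]
Visit pantry → queue [nursery, cellar, office, library, lab, chapel, attic, patio, kitchen]
Visit nursery → queue [cellar, office, library, lab, chapel, attic, patio, kitchen]
Visit cellar → queue [office, library, lab, chapel, attic, patio, kitchen]
Visit office → queue [library, lab, chapel, attic, patio, kitchen]
Visit library → queue [lab, chapel, attic, patio, kitchen]
Visit lab → queue [chapel, attic, patio, kitchen]
Visit chapel → queue [attic, patio, kitchen]
Visit attic → queue [patio, kitchen]
Visit patio → queue [kitchen]
Visit kitchen → queue []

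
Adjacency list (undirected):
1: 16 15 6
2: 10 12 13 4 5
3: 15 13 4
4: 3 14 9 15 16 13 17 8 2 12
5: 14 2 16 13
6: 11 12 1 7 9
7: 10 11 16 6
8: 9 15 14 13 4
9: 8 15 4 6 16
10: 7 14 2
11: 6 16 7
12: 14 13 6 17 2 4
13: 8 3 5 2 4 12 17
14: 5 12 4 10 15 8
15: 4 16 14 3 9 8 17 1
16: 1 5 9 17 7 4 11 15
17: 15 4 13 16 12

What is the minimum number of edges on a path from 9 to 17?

2

Level 0: 9
Level 1: 4, 6, 8, 15, 16
Level 2: 1, 2, 3, 5, 7, 11, 12, 13, 14, 17
Level 3: 10
17 first appears at level 2.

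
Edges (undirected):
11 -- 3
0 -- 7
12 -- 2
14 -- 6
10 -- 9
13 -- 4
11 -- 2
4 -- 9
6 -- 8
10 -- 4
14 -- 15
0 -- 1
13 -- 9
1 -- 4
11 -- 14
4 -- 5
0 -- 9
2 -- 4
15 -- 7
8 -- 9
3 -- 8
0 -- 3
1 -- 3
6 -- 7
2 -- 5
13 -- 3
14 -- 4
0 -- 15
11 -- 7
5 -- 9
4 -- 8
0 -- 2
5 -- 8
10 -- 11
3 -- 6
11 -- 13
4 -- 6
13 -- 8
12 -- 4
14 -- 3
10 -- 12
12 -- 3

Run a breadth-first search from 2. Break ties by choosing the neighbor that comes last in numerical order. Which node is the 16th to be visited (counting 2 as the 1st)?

Visit 2; enqueue 12, 11, 5, 4, 0 → queue [12, 11, 5, 4, 0]
Visit 12; enqueue 10, 3 → queue [11, 5, 4, 0, 10, 3]
Visit 11; enqueue 14, 13, 7 → queue [5, 4, 0, 10, 3, 14, 13, 7]
Visit 5; enqueue 9, 8 → queue [4, 0, 10, 3, 14, 13, 7, 9, 8]
Visit 4; enqueue 6, 1 → queue [0, 10, 3, 14, 13, 7, 9, 8, 6, 1]
Visit 0; enqueue 15 → queue [10, 3, 14, 13, 7, 9, 8, 6, 1, 15]
Visit 10 → queue [3, 14, 13, 7, 9, 8, 6, 1, 15]
Visit 3 → queue [14, 13, 7, 9, 8, 6, 1, 15]
Visit 14 → queue [13, 7, 9, 8, 6, 1, 15]
Visit 13 → queue [7, 9, 8, 6, 1, 15]
Visit 7 → queue [9, 8, 6, 1, 15]
Visit 9 → queue [8, 6, 1, 15]
Visit 8 → queue [6, 1, 15]
Visit 6 → queue [1, 15]
Visit 1 → queue [15]
Visit 15 → queue []

Visit order: 2, 12, 11, 5, 4, 0, 10, 3, 14, 13, 7, 9, 8, 6, 1, 15

15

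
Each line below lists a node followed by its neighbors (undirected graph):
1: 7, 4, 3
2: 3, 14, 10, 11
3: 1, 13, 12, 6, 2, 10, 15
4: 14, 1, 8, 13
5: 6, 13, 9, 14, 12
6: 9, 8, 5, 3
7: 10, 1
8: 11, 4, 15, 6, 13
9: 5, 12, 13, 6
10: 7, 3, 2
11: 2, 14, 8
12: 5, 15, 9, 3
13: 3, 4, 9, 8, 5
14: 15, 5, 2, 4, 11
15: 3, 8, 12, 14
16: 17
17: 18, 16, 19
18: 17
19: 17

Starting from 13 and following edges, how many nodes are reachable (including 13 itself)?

BFS from 13 visits: 13, 9, 8, 5, 4, 3, 12, 6, 15, 11, 14, 1, 10, 2, 7
Reachable nodes: 15 of 19 total.

15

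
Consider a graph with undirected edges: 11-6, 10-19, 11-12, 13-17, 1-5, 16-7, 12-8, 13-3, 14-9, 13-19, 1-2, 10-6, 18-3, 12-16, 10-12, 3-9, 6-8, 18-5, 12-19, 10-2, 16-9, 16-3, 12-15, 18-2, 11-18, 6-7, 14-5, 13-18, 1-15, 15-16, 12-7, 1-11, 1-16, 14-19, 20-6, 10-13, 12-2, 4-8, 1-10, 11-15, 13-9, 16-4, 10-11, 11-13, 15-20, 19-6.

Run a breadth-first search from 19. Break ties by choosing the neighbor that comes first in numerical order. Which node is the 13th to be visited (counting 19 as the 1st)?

15

Visit 19; enqueue 6, 10, 12, 13, 14 → queue [6, 10, 12, 13, 14]
Visit 6; enqueue 7, 8, 11, 20 → queue [10, 12, 13, 14, 7, 8, 11, 20]
Visit 10; enqueue 1, 2 → queue [12, 13, 14, 7, 8, 11, 20, 1, 2]
Visit 12; enqueue 15, 16 → queue [13, 14, 7, 8, 11, 20, 1, 2, 15, 16]
Visit 13; enqueue 3, 9, 17, 18 → queue [14, 7, 8, 11, 20, 1, 2, 15, 16, 3, 9, 17, 18]
Visit 14; enqueue 5 → queue [7, 8, 11, 20, 1, 2, 15, 16, 3, 9, 17, 18, 5]
Visit 7 → queue [8, 11, 20, 1, 2, 15, 16, 3, 9, 17, 18, 5]
Visit 8; enqueue 4 → queue [11, 20, 1, 2, 15, 16, 3, 9, 17, 18, 5, 4]
Visit 11 → queue [20, 1, 2, 15, 16, 3, 9, 17, 18, 5, 4]
Visit 20 → queue [1, 2, 15, 16, 3, 9, 17, 18, 5, 4]
Visit 1 → queue [2, 15, 16, 3, 9, 17, 18, 5, 4]
Visit 2 → queue [15, 16, 3, 9, 17, 18, 5, 4]
Visit 15 → queue [16, 3, 9, 17, 18, 5, 4]
Visit 16 → queue [3, 9, 17, 18, 5, 4]
Visit 3 → queue [9, 17, 18, 5, 4]
Visit 9 → queue [17, 18, 5, 4]
Visit 17 → queue [18, 5, 4]
Visit 18 → queue [5, 4]
Visit 5 → queue [4]
Visit 4 → queue []

Visit order: 19, 6, 10, 12, 13, 14, 7, 8, 11, 20, 1, 2, 15, 16, 3, 9, 17, 18, 5, 4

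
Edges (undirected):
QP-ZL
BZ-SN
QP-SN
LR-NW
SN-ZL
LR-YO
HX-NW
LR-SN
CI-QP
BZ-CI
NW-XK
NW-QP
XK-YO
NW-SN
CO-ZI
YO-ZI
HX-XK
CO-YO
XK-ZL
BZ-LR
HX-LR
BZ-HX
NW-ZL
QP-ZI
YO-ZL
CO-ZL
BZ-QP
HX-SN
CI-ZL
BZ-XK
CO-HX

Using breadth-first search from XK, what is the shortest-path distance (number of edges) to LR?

2

Level 0: XK
Level 1: BZ, HX, NW, YO, ZL
Level 2: CI, CO, LR, QP, SN, ZI
LR first appears at level 2.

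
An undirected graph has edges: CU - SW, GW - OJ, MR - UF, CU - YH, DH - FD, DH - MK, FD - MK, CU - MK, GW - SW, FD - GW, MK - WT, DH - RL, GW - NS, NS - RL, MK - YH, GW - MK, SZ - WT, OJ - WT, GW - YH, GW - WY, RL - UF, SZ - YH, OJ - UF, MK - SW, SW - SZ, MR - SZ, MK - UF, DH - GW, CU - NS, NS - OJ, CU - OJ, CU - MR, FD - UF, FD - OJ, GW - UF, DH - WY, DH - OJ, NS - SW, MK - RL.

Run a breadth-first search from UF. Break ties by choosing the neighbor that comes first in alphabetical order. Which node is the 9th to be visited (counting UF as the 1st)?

Visit UF; enqueue FD, GW, MK, MR, OJ, RL → queue [FD, GW, MK, MR, OJ, RL]
Visit FD; enqueue DH → queue [GW, MK, MR, OJ, RL, DH]
Visit GW; enqueue NS, SW, WY, YH → queue [MK, MR, OJ, RL, DH, NS, SW, WY, YH]
Visit MK; enqueue CU, WT → queue [MR, OJ, RL, DH, NS, SW, WY, YH, CU, WT]
Visit MR; enqueue SZ → queue [OJ, RL, DH, NS, SW, WY, YH, CU, WT, SZ]
Visit OJ → queue [RL, DH, NS, SW, WY, YH, CU, WT, SZ]
Visit RL → queue [DH, NS, SW, WY, YH, CU, WT, SZ]
Visit DH → queue [NS, SW, WY, YH, CU, WT, SZ]
Visit NS → queue [SW, WY, YH, CU, WT, SZ]
Visit SW → queue [WY, YH, CU, WT, SZ]
Visit WY → queue [YH, CU, WT, SZ]
Visit YH → queue [CU, WT, SZ]
Visit CU → queue [WT, SZ]
Visit WT → queue [SZ]
Visit SZ → queue []

Visit order: UF, FD, GW, MK, MR, OJ, RL, DH, NS, SW, WY, YH, CU, WT, SZ

NS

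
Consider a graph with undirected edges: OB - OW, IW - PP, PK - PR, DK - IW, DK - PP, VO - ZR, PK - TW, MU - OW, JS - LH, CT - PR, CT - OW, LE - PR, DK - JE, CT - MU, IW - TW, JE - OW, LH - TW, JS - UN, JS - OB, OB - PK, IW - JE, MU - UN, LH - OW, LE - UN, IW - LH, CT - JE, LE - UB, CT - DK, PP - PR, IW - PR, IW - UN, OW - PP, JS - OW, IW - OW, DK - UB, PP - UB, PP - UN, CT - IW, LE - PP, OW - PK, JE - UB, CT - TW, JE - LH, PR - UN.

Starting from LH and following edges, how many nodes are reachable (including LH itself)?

BFS from LH visits: LH, TW, OW, JS, JE, IW, PK, CT, PP, OB, MU, UN, UB, DK, PR, LE
Reachable nodes: 16 of 18 total.

16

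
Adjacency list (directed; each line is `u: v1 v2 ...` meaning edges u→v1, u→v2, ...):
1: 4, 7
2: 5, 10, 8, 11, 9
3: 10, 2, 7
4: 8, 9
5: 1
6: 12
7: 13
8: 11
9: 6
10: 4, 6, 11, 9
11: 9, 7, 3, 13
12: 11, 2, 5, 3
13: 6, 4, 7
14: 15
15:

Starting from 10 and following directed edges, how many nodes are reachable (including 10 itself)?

BFS from 10 visits: 10, 4, 6, 11, 9, 8, 12, 7, 3, 13, 2, 5, 1
Reachable nodes: 13 of 15 total.

13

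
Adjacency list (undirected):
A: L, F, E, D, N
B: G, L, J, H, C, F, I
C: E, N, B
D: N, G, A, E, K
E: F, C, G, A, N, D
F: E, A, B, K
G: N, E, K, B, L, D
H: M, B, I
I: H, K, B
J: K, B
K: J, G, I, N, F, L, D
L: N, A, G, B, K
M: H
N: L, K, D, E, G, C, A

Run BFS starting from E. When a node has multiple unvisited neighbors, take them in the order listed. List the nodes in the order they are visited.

Visit E; enqueue F, C, G, A, N, D → queue [F, C, G, A, N, D]
Visit F; enqueue B, K → queue [C, G, A, N, D, B, K]
Visit C → queue [G, A, N, D, B, K]
Visit G; enqueue L → queue [A, N, D, B, K, L]
Visit A → queue [N, D, B, K, L]
Visit N → queue [D, B, K, L]
Visit D → queue [B, K, L]
Visit B; enqueue J, H, I → queue [K, L, J, H, I]
Visit K → queue [L, J, H, I]
Visit L → queue [J, H, I]
Visit J → queue [H, I]
Visit H; enqueue M → queue [I, M]
Visit I → queue [M]
Visit M → queue []

E F C G A N D B K L J H I M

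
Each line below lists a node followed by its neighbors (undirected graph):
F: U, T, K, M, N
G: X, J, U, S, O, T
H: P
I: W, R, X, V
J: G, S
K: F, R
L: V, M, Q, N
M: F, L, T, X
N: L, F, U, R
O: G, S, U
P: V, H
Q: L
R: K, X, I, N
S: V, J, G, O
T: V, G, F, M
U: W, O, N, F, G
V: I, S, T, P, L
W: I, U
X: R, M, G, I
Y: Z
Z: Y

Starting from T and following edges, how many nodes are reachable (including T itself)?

19

BFS from T visits: T, F, G, M, V, K, N, U, J, O, S, X, L, I, P, R, W, Q, H
Reachable nodes: 19 of 21 total.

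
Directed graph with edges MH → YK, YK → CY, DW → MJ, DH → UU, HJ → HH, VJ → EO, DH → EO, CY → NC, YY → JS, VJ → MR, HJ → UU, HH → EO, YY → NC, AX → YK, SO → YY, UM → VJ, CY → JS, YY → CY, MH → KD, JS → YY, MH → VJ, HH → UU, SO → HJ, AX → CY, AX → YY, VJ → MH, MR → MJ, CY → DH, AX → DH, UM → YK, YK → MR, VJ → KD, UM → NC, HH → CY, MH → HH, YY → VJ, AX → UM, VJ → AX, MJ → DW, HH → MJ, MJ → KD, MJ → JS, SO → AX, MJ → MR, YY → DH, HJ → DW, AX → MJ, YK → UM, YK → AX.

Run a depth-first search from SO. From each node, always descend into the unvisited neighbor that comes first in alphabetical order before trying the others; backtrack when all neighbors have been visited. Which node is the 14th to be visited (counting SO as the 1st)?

Visit SO
SO → AX
AX → CY
CY → DH
DH → EO
DH → UU
CY → JS
JS → YY
YY → NC
YY → VJ
VJ → KD
VJ → MH
MH → HH
HH → MJ
MJ → DW
MJ → MR
MH → YK
YK → UM
SO → HJ

Visit order: SO, AX, CY, DH, EO, UU, JS, YY, NC, VJ, KD, MH, HH, MJ, DW, MR, YK, UM, HJ

MJ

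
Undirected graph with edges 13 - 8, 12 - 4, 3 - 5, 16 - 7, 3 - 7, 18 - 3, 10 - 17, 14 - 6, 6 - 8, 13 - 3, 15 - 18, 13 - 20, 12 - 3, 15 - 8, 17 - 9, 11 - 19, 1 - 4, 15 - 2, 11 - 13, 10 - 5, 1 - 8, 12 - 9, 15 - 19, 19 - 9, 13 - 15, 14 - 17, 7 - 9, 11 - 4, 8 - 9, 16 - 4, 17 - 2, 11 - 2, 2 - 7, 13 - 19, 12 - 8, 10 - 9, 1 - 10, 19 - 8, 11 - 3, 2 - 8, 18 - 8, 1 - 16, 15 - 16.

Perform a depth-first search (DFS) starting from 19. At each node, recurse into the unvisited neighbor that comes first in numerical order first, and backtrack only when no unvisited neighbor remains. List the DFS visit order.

19 → 8 → 1 → 4 → 11 → 2 → 7 → 3 → 5 → 10 → 9 → 12 → 17 → 14 → 6 → 13 → 15 → 16 → 18 → 20

Visit 19
19 → 8
8 → 1
1 → 4
4 → 11
11 → 2
2 → 7
7 → 3
3 → 5
5 → 10
10 → 9
9 → 12
9 → 17
17 → 14
14 → 6
3 → 13
13 → 15
15 → 16
15 → 18
13 → 20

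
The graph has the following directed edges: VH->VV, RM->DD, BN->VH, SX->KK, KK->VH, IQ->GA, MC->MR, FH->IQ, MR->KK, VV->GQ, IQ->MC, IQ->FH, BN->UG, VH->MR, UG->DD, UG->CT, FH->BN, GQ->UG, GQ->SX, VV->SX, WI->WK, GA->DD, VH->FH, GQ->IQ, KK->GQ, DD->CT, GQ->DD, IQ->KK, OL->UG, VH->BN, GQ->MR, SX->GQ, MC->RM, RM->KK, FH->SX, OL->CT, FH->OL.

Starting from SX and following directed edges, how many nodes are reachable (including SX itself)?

16

BFS from SX visits: SX, GQ, KK, DD, IQ, MR, UG, VH, CT, FH, GA, MC, BN, VV, OL, RM
Reachable nodes: 16 of 18 total.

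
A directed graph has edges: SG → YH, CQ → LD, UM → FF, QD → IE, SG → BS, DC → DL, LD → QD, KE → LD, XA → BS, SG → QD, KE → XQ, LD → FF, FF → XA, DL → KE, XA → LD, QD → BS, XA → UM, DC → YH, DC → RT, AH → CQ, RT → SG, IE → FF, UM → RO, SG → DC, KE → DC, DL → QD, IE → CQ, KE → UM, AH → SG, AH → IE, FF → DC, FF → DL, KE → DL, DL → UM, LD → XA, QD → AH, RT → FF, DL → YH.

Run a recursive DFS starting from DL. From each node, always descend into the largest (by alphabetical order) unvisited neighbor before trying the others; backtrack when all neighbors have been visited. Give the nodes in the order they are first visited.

Visit DL
DL → YH
DL → UM
UM → RO
UM → FF
FF → XA
XA → LD
LD → QD
QD → IE
IE → CQ
QD → BS
QD → AH
AH → SG
SG → DC
DC → RT
DL → KE
KE → XQ

DL -> YH -> UM -> RO -> FF -> XA -> LD -> QD -> IE -> CQ -> BS -> AH -> SG -> DC -> RT -> KE -> XQ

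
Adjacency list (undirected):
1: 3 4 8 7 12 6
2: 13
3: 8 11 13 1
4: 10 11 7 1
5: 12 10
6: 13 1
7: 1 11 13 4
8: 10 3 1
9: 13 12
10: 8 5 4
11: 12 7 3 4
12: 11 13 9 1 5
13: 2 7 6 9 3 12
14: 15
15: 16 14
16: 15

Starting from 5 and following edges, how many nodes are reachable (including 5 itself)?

13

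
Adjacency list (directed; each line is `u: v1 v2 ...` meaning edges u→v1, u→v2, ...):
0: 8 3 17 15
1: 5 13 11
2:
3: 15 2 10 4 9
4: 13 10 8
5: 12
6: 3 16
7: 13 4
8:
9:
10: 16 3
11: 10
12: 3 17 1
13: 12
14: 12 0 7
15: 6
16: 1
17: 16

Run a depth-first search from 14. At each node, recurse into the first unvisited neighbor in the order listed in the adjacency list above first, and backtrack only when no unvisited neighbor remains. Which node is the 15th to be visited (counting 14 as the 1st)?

Visit 14
14 → 12
12 → 3
3 → 15
15 → 6
6 → 16
16 → 1
1 → 5
1 → 13
1 → 11
11 → 10
3 → 2
3 → 4
4 → 8
3 → 9
12 → 17
14 → 0
14 → 7

Visit order: 14, 12, 3, 15, 6, 16, 1, 5, 13, 11, 10, 2, 4, 8, 9, 17, 0, 7

9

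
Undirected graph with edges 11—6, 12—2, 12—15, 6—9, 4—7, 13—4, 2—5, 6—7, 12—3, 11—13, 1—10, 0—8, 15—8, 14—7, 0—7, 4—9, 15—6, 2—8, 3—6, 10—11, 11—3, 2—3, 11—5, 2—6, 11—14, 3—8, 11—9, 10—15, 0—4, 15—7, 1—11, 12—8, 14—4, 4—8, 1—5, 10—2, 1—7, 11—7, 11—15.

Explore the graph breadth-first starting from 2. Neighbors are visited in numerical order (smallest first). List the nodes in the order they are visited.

Visit 2; enqueue 3, 5, 6, 8, 10, 12 → queue [3, 5, 6, 8, 10, 12]
Visit 3; enqueue 11 → queue [5, 6, 8, 10, 12, 11]
Visit 5; enqueue 1 → queue [6, 8, 10, 12, 11, 1]
Visit 6; enqueue 7, 9, 15 → queue [8, 10, 12, 11, 1, 7, 9, 15]
Visit 8; enqueue 0, 4 → queue [10, 12, 11, 1, 7, 9, 15, 0, 4]
Visit 10 → queue [12, 11, 1, 7, 9, 15, 0, 4]
Visit 12 → queue [11, 1, 7, 9, 15, 0, 4]
Visit 11; enqueue 13, 14 → queue [1, 7, 9, 15, 0, 4, 13, 14]
Visit 1 → queue [7, 9, 15, 0, 4, 13, 14]
Visit 7 → queue [9, 15, 0, 4, 13, 14]
Visit 9 → queue [15, 0, 4, 13, 14]
Visit 15 → queue [0, 4, 13, 14]
Visit 0 → queue [4, 13, 14]
Visit 4 → queue [13, 14]
Visit 13 → queue [14]
Visit 14 → queue []

2 3 5 6 8 10 12 11 1 7 9 15 0 4 13 14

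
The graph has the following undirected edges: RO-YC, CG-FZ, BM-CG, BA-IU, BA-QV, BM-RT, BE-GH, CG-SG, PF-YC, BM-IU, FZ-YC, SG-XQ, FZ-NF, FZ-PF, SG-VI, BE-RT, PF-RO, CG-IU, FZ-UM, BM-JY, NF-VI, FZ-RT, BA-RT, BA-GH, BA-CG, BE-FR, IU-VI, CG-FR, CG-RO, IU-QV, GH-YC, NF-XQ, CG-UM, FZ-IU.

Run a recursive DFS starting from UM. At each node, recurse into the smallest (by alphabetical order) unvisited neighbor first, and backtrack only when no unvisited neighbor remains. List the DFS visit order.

UM -> CG -> BA -> GH -> BE -> FR -> RT -> BM -> IU -> FZ -> NF -> VI -> SG -> XQ -> PF -> RO -> YC -> QV -> JY

Visit UM
UM → CG
CG → BA
BA → GH
GH → BE
BE → FR
BE → RT
RT → BM
BM → IU
IU → FZ
FZ → NF
NF → VI
VI → SG
SG → XQ
FZ → PF
PF → RO
RO → YC
IU → QV
BM → JY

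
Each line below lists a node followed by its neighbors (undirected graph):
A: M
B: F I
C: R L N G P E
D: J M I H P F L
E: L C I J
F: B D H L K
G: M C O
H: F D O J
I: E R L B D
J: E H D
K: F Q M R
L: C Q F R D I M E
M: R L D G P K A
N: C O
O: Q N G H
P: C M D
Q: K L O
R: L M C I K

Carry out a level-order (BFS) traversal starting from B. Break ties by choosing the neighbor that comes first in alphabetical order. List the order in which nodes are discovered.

B → F → I → D → H → K → L → E → R → J → M → P → O → Q → C → A → G → N

Visit B; enqueue F, I → queue [F, I]
Visit F; enqueue D, H, K, L → queue [I, D, H, K, L]
Visit I; enqueue E, R → queue [D, H, K, L, E, R]
Visit D; enqueue J, M, P → queue [H, K, L, E, R, J, M, P]
Visit H; enqueue O → queue [K, L, E, R, J, M, P, O]
Visit K; enqueue Q → queue [L, E, R, J, M, P, O, Q]
Visit L; enqueue C → queue [E, R, J, M, P, O, Q, C]
Visit E → queue [R, J, M, P, O, Q, C]
Visit R → queue [J, M, P, O, Q, C]
Visit J → queue [M, P, O, Q, C]
Visit M; enqueue A, G → queue [P, O, Q, C, A, G]
Visit P → queue [O, Q, C, A, G]
Visit O; enqueue N → queue [Q, C, A, G, N]
Visit Q → queue [C, A, G, N]
Visit C → queue [A, G, N]
Visit A → queue [G, N]
Visit G → queue [N]
Visit N → queue []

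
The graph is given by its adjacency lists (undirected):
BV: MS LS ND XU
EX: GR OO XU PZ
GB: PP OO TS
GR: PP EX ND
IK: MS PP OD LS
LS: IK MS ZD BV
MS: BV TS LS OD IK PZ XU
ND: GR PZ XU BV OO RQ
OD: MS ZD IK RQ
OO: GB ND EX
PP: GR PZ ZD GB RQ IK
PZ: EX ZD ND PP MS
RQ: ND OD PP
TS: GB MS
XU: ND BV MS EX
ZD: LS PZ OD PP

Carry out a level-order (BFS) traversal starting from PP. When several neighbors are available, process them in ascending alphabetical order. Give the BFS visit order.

PP, GB, GR, IK, PZ, RQ, ZD, OO, TS, EX, ND, LS, MS, OD, XU, BV

Visit PP; enqueue GB, GR, IK, PZ, RQ, ZD → queue [GB, GR, IK, PZ, RQ, ZD]
Visit GB; enqueue OO, TS → queue [GR, IK, PZ, RQ, ZD, OO, TS]
Visit GR; enqueue EX, ND → queue [IK, PZ, RQ, ZD, OO, TS, EX, ND]
Visit IK; enqueue LS, MS, OD → queue [PZ, RQ, ZD, OO, TS, EX, ND, LS, MS, OD]
Visit PZ → queue [RQ, ZD, OO, TS, EX, ND, LS, MS, OD]
Visit RQ → queue [ZD, OO, TS, EX, ND, LS, MS, OD]
Visit ZD → queue [OO, TS, EX, ND, LS, MS, OD]
Visit OO → queue [TS, EX, ND, LS, MS, OD]
Visit TS → queue [EX, ND, LS, MS, OD]
Visit EX; enqueue XU → queue [ND, LS, MS, OD, XU]
Visit ND; enqueue BV → queue [LS, MS, OD, XU, BV]
Visit LS → queue [MS, OD, XU, BV]
Visit MS → queue [OD, XU, BV]
Visit OD → queue [XU, BV]
Visit XU → queue [BV]
Visit BV → queue []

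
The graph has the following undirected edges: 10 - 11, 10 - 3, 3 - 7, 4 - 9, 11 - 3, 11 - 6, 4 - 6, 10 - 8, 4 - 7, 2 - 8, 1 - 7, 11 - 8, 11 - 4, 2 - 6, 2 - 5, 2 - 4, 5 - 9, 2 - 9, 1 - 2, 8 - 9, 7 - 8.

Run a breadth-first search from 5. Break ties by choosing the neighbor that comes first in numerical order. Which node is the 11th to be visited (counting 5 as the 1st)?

Visit 5; enqueue 2, 9 → queue [2, 9]
Visit 2; enqueue 1, 4, 6, 8 → queue [9, 1, 4, 6, 8]
Visit 9 → queue [1, 4, 6, 8]
Visit 1; enqueue 7 → queue [4, 6, 8, 7]
Visit 4; enqueue 11 → queue [6, 8, 7, 11]
Visit 6 → queue [8, 7, 11]
Visit 8; enqueue 10 → queue [7, 11, 10]
Visit 7; enqueue 3 → queue [11, 10, 3]
Visit 11 → queue [10, 3]
Visit 10 → queue [3]
Visit 3 → queue []

Visit order: 5, 2, 9, 1, 4, 6, 8, 7, 11, 10, 3

3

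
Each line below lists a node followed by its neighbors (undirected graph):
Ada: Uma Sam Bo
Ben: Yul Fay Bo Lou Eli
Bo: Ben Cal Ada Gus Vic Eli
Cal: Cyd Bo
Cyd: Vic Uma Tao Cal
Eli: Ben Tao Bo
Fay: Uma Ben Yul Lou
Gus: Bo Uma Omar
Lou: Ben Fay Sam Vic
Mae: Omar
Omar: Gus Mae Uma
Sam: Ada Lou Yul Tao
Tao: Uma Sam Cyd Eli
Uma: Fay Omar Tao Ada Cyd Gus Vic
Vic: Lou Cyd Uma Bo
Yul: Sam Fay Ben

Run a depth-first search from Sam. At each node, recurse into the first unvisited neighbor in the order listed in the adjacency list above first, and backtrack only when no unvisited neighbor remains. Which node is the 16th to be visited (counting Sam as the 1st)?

Visit Sam
Sam → Ada
Ada → Uma
Uma → Fay
Fay → Ben
Ben → Yul
Ben → Bo
Bo → Cal
Cal → Cyd
Cyd → Vic
Vic → Lou
Cyd → Tao
Tao → Eli
Bo → Gus
Gus → Omar
Omar → Mae

Visit order: Sam, Ada, Uma, Fay, Ben, Yul, Bo, Cal, Cyd, Vic, Lou, Tao, Eli, Gus, Omar, Mae

Mae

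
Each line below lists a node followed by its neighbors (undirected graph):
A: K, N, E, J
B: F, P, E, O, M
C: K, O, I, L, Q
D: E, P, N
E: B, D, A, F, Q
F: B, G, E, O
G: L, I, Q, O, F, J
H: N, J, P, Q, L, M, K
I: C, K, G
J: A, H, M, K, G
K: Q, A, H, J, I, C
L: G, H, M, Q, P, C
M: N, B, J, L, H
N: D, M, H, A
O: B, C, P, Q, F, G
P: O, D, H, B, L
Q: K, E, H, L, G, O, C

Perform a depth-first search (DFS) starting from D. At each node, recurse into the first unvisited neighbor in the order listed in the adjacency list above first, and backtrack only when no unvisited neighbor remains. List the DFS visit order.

Visit D
D → E
E → B
B → F
F → G
G → L
L → H
H → N
N → M
M → J
J → A
A → K
K → Q
Q → O
O → C
C → I
O → P

D -> E -> B -> F -> G -> L -> H -> N -> M -> J -> A -> K -> Q -> O -> C -> I -> P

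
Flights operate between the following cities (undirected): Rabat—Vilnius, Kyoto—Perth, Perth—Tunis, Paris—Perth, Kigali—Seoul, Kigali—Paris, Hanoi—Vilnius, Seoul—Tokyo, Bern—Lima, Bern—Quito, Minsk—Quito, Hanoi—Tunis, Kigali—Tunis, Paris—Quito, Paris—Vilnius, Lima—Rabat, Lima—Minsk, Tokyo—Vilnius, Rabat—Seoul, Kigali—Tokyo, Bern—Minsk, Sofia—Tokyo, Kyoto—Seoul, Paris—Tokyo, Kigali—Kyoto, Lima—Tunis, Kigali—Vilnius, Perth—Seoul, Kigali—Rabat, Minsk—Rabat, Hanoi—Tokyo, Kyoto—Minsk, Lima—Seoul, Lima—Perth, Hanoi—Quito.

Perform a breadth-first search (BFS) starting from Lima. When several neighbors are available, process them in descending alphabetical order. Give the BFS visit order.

Lima -> Tunis -> Seoul -> Rabat -> Perth -> Minsk -> Bern -> Kigali -> Hanoi -> Tokyo -> Kyoto -> Vilnius -> Paris -> Quito -> Sofia

Visit Lima; enqueue Tunis, Seoul, Rabat, Perth, Minsk, Bern → queue [Tunis, Seoul, Rabat, Perth, Minsk, Bern]
Visit Tunis; enqueue Kigali, Hanoi → queue [Seoul, Rabat, Perth, Minsk, Bern, Kigali, Hanoi]
Visit Seoul; enqueue Tokyo, Kyoto → queue [Rabat, Perth, Minsk, Bern, Kigali, Hanoi, Tokyo, Kyoto]
Visit Rabat; enqueue Vilnius → queue [Perth, Minsk, Bern, Kigali, Hanoi, Tokyo, Kyoto, Vilnius]
Visit Perth; enqueue Paris → queue [Minsk, Bern, Kigali, Hanoi, Tokyo, Kyoto, Vilnius, Paris]
Visit Minsk; enqueue Quito → queue [Bern, Kigali, Hanoi, Tokyo, Kyoto, Vilnius, Paris, Quito]
Visit Bern → queue [Kigali, Hanoi, Tokyo, Kyoto, Vilnius, Paris, Quito]
Visit Kigali → queue [Hanoi, Tokyo, Kyoto, Vilnius, Paris, Quito]
Visit Hanoi → queue [Tokyo, Kyoto, Vilnius, Paris, Quito]
Visit Tokyo; enqueue Sofia → queue [Kyoto, Vilnius, Paris, Quito, Sofia]
Visit Kyoto → queue [Vilnius, Paris, Quito, Sofia]
Visit Vilnius → queue [Paris, Quito, Sofia]
Visit Paris → queue [Quito, Sofia]
Visit Quito → queue [Sofia]
Visit Sofia → queue []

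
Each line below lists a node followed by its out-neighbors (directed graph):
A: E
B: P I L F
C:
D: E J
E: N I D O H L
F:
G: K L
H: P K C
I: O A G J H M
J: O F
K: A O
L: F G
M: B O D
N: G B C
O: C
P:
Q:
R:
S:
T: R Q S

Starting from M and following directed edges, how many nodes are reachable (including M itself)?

16

BFS from M visits: M, B, D, O, F, I, L, P, E, J, C, A, G, H, N, K
Reachable nodes: 16 of 20 total.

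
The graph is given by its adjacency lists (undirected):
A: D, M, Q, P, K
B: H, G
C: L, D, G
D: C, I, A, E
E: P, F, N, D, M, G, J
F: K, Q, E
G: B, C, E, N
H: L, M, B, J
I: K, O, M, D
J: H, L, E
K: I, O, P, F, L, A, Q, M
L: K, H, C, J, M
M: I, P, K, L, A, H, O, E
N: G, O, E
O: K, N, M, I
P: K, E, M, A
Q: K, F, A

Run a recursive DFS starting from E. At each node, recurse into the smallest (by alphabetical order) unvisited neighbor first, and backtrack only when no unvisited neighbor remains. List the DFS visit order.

Visit E
E → D
D → A
A → K
K → F
F → Q
K → I
I → M
M → H
H → B
B → G
G → C
C → L
L → J
G → N
N → O
M → P

E, D, A, K, F, Q, I, M, H, B, G, C, L, J, N, O, P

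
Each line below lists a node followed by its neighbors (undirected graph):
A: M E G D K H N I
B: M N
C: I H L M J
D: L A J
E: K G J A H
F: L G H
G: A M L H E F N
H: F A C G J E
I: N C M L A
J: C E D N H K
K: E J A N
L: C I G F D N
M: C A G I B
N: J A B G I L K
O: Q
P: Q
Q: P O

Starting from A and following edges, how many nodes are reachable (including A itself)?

14

BFS from A visits: A, M, E, G, D, K, H, N, I, C, B, J, L, F
Reachable nodes: 14 of 17 total.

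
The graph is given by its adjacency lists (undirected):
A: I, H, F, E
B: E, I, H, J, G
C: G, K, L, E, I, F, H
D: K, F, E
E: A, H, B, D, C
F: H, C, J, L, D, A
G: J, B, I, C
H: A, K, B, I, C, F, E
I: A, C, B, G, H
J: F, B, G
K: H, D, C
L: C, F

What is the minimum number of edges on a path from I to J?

Level 0: I
Level 1: A, B, C, G, H
Level 2: E, F, J, K, L
Level 3: D
J first appears at level 2.

2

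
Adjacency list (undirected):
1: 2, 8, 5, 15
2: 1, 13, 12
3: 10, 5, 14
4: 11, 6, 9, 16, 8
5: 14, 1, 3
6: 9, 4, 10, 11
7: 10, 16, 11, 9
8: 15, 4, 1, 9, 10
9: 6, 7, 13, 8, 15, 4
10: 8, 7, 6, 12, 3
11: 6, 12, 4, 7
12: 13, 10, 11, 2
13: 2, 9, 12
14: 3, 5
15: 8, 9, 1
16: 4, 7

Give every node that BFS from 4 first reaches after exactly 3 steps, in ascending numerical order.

2, 3, 5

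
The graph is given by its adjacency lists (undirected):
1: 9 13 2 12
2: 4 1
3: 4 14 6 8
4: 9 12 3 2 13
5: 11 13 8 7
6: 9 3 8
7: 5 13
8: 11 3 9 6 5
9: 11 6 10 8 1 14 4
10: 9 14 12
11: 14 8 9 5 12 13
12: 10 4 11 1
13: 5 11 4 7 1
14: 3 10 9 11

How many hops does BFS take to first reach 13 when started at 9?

Level 0: 9
Level 1: 1, 4, 6, 8, 10, 11, 14
Level 2: 2, 3, 5, 12, 13
Level 3: 7
13 first appears at level 2.

2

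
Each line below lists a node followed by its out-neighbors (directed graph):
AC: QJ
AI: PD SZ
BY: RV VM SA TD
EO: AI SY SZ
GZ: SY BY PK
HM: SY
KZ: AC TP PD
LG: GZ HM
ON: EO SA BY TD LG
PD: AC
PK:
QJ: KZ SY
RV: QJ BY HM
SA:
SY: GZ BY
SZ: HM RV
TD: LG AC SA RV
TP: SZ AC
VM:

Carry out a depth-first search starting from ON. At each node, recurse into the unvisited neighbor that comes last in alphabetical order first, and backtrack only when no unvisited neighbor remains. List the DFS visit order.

ON, TD, SA, RV, QJ, SY, GZ, PK, BY, VM, KZ, TP, SZ, HM, AC, PD, LG, EO, AI

Visit ON
ON → TD
TD → SA
TD → RV
RV → QJ
QJ → SY
SY → GZ
GZ → PK
GZ → BY
BY → VM
QJ → KZ
KZ → TP
TP → SZ
SZ → HM
TP → AC
KZ → PD
TD → LG
ON → EO
EO → AI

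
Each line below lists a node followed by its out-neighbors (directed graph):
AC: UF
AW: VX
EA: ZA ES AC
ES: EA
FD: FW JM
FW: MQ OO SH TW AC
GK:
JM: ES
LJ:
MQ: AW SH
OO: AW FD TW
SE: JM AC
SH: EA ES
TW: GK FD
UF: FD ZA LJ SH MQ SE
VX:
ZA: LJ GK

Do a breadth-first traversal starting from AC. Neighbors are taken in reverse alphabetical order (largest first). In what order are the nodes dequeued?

AC UF ZA SH SE MQ LJ FD GK ES EA JM AW FW VX TW OO

Visit AC; enqueue UF → queue [UF]
Visit UF; enqueue ZA, SH, SE, MQ, LJ, FD → queue [ZA, SH, SE, MQ, LJ, FD]
Visit ZA; enqueue GK → queue [SH, SE, MQ, LJ, FD, GK]
Visit SH; enqueue ES, EA → queue [SE, MQ, LJ, FD, GK, ES, EA]
Visit SE; enqueue JM → queue [MQ, LJ, FD, GK, ES, EA, JM]
Visit MQ; enqueue AW → queue [LJ, FD, GK, ES, EA, JM, AW]
Visit LJ → queue [FD, GK, ES, EA, JM, AW]
Visit FD; enqueue FW → queue [GK, ES, EA, JM, AW, FW]
Visit GK → queue [ES, EA, JM, AW, FW]
Visit ES → queue [EA, JM, AW, FW]
Visit EA → queue [JM, AW, FW]
Visit JM → queue [AW, FW]
Visit AW; enqueue VX → queue [FW, VX]
Visit FW; enqueue TW, OO → queue [VX, TW, OO]
Visit VX → queue [TW, OO]
Visit TW → queue [OO]
Visit OO → queue []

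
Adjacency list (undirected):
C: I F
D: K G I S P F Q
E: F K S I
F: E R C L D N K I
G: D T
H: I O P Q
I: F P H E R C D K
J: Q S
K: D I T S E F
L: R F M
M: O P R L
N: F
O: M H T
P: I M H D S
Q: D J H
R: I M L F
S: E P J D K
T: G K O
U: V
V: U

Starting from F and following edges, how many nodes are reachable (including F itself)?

BFS from F visits: F, R, N, L, K, I, E, D, C, M, T, S, P, H, Q, G, O, J
Reachable nodes: 18 of 20 total.

18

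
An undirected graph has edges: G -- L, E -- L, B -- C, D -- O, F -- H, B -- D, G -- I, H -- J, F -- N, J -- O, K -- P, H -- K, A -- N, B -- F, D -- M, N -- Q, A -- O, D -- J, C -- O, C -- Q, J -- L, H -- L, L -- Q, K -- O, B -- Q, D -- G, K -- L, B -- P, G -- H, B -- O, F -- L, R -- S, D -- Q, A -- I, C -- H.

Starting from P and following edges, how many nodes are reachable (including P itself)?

17

BFS from P visits: P, B, K, C, D, F, O, Q, H, L, G, J, M, N, A, E, I
Reachable nodes: 17 of 19 total.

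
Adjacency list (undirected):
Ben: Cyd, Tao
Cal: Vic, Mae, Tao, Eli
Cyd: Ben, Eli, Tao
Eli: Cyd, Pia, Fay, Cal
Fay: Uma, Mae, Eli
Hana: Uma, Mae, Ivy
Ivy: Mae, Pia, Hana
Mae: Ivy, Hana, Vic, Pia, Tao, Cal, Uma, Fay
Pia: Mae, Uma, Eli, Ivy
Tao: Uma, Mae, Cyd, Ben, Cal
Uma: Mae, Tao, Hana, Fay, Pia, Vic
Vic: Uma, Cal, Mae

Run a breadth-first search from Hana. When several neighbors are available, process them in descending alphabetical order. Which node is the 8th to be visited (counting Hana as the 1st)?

Visit Hana; enqueue Uma, Mae, Ivy → queue [Uma, Mae, Ivy]
Visit Uma; enqueue Vic, Tao, Pia, Fay → queue [Mae, Ivy, Vic, Tao, Pia, Fay]
Visit Mae; enqueue Cal → queue [Ivy, Vic, Tao, Pia, Fay, Cal]
Visit Ivy → queue [Vic, Tao, Pia, Fay, Cal]
Visit Vic → queue [Tao, Pia, Fay, Cal]
Visit Tao; enqueue Cyd, Ben → queue [Pia, Fay, Cal, Cyd, Ben]
Visit Pia; enqueue Eli → queue [Fay, Cal, Cyd, Ben, Eli]
Visit Fay → queue [Cal, Cyd, Ben, Eli]
Visit Cal → queue [Cyd, Ben, Eli]
Visit Cyd → queue [Ben, Eli]
Visit Ben → queue [Eli]
Visit Eli → queue []

Visit order: Hana, Uma, Mae, Ivy, Vic, Tao, Pia, Fay, Cal, Cyd, Ben, Eli

Fay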